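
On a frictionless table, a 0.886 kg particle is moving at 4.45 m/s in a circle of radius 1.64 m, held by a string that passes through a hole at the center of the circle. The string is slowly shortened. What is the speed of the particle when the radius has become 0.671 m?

v₂ ≈ 10.9 m/s

The only horizontal force on the mass is along the cord (radial), so it exerts no torque about the hole and angular momentum m v r is conserved.
v₂ = v₁ r₁ / r₂ = (4.45)(1.64) / (0.671) = 10.88 m/s.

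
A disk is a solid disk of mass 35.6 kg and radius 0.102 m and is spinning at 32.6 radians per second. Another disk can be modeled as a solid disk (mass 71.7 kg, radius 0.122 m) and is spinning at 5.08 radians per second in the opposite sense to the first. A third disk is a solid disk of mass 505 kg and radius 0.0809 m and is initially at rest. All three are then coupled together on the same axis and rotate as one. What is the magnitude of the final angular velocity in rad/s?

No external torque acts about the common axis, so total angular momentum is conserved.
Moments of inertia: I_A = ½(35.6)(0.102)² = 0.1852 kg·m²; I_B = ½(71.7)(0.122)² = 0.5336 kg·m²; I_C = ½(505)(0.0809)² = 1.653 kg·m².
Taking A's sense as positive: L = (0.1852)(32.6) − (0.5336)(5.08) = 3.327 kg·m²·rad/s.
Combined I = 0.1852 + 0.5336 + 1.653 = 2.371 kg·m².
ω_f = L / I = 3.327 / 2.371 = 1.403 rad/s.

|ω_f| ≈ 1.40 rad/s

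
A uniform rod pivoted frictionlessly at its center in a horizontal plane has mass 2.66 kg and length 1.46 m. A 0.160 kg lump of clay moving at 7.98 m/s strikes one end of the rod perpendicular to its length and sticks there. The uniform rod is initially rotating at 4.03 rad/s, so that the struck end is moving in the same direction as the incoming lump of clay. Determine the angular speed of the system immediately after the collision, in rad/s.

The axle reaction passes through the pivot and exerts no torque about it; angular momentum about the pivot is conserved through the impact.
I_p = (1/12)(2.66)(1.46)² = 0.4725 kg·m². Taking the sense of the lump of clay's angular momentum as positive, L_{lump} = m v R = (0.160)(7.98)(1.46/2) = 0.9321 kg·m²/s.
L_i = +I_p ω_p + m v R = +(0.4725)(4.03) + 0.9321 = 2.836 kg·m²/s.
After sticking, I_f = I_p + m R² = 0.4725 + (0.160)(1.46/2)² = 0.5578 kg·m².
ω_f = L_i / I_f = 2.836 / 0.5578 = 5.085 rad/s.

|ω_f| ≈ 5.09 rad/s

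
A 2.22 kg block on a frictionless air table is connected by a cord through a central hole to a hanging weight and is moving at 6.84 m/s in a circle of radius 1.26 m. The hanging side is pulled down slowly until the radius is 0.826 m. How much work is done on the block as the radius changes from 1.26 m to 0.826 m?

W ≈ 68.9 J

Central (radial) force ⇒ zero torque about the center ⇒ m v r is constant.
v₂ = v₁ r₁ / r₂ = (6.84)(1.26) / (0.826) = 10.43 m/s.
W = ΔKE = ½m(v₂² − v₁²) = 68.91 J.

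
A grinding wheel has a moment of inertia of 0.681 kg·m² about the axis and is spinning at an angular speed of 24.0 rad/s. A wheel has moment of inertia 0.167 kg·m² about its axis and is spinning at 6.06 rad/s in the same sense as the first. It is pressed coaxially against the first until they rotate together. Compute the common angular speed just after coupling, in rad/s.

No external torque acts about the common axis, so total angular momentum is conserved.
Taking A's sense as positive: L = (0.6810)(24.0) + (0.1670)(6.06) = 17.36 kg·m²·rad/s.
Combined I = 0.6810 + 0.1670 = 0.8480 kg·m².
ω_f = L / I = 17.36 / 0.8480 = 20.47 rad/s.

|ω_f| ≈ 20.5 rad/s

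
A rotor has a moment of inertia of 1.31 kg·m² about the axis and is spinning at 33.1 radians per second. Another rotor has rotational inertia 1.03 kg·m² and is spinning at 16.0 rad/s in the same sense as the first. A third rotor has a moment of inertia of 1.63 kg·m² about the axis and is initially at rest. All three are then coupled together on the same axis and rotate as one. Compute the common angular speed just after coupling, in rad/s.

No external torque acts about the common axis, so total angular momentum is conserved.
Taking A's sense as positive: L = (1.310)(33.1) + (1.030)(16.0) = 59.84 kg·m²·rad/s.
Combined I = 1.310 + 1.030 + 1.630 = 3.970 kg·m².
ω_f = L / I = 59.84 / 3.970 = 15.07 rad/s.

|ω_f| ≈ 15.1 rad/s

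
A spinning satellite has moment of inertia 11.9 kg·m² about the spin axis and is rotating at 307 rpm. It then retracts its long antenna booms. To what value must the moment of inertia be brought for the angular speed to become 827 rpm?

I₂ ≈ 4.42 kg·m²

Angular momentum about the spin axis is conserved since the torque about it is zero.
I₂ = I₁ω₁ / ω₂ = (11.9)(307) / (827) = 4.418 kg·m².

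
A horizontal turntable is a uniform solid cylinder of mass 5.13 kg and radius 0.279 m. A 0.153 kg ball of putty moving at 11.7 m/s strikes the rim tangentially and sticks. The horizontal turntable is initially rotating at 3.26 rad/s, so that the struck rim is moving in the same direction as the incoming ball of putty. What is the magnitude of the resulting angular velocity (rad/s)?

The axle reaction passes through the axle and exerts no torque about it; angular momentum about the axle is conserved through the impact.
I_p = ½(5.13)(0.279)² = 0.1997 kg·m². Taking the sense of the ball of putty's angular momentum as positive, L_{ball} = m v R = (0.153)(11.7)(0.279) = 0.4994 kg·m²/s.
L_i = +I_p ω_p + m v R = +(0.1997)(3.26) + 0.4994 = 1.150 kg·m²/s.
After sticking, I_f = I_p + m R² = 0.1997 + (0.153)(0.279)² = 0.2116 kg·m².
ω_f = L_i / I_f = 1.150 / 0.2116 = 5.437 rad/s.

|ω_f| ≈ 5.44 rad/s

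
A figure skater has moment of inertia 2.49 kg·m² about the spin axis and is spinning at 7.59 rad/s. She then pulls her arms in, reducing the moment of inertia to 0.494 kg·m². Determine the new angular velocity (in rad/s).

ω₂ ≈ 38.3 rad/s

Angular momentum about the spin axis is conserved since the torque about it is zero.
ω₂ = I₁ω₁ / I₂ = (2.490)(7.59 rad/s) / (0.4940) = 38.26 rad/s.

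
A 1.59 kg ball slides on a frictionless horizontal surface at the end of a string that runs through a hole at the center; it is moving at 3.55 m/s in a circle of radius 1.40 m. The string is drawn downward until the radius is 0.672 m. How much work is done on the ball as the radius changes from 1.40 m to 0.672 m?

W ≈ 33.5 J

Central (radial) force ⇒ zero torque about the center ⇒ m v r is constant.
v₂ = v₁ r₁ / r₂ = (3.55)(1.40) / (0.672) = 7.396 m/s.
W = ΔKE = ½m(v₂² − v₁²) = 33.47 J.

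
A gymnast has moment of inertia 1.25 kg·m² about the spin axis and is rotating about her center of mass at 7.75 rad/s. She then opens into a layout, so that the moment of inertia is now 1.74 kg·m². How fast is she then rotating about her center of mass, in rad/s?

ω₂ ≈ 5.57 rad/s

Angular momentum about the spin axis is conserved since the torque about it is zero.
ω₂ = I₁ω₁ / I₂ = (1.250)(7.75 rad/s) / (1.740) = 5.568 rad/s.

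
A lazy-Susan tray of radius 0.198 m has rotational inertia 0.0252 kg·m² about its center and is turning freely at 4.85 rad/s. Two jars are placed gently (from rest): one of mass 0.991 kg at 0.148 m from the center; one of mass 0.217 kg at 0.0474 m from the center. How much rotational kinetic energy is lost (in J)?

No external torque acts about the center; L_before = L_after.
Added inertia Σmr² = (0.991)(0.148)² + (0.217)(0.0474)² = 0.02219 kg·m²; I_f = 0.02520 + 0.02219 = 0.04739 kg·m².
ω_f = I_p ω_i / I_f = (0.02520)(4.85) / 0.04739 = 2.579 rad/s.
KE_i = ½(0.02520)(4.850 rad/s)² = 0.2964 J; KE_f = ½(0.04739)(2.579)² = 0.1576 J.

energy lost ≈ 0.139 J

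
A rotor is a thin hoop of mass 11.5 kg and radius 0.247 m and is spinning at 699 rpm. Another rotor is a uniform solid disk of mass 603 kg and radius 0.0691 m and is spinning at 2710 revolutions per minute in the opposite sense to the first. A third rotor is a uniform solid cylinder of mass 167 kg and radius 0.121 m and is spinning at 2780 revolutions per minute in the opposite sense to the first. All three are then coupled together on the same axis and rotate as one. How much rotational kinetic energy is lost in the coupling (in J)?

No external torque acts about the common axis, so total angular momentum is conserved.
Moments of inertia: I_A = (11.5)(0.247)² = 0.7016 kg·m²; I_B = ½(603)(0.0691)² = 1.440 kg·m²; I_C = ½(167)(0.121)² = 1.223 kg·m².
Taking A's sense as positive: L = (0.7016)(699) − (1.440)(2710) − (1.223)(2780) = -6810 kg·m²·rpm.
Combined I = 0.7016 + 1.440 + 1.223 = 3.364 kg·m².
ω_f = L / I = -6810 / 3.364 = -2024 rpm.
KE_i = ½ΣIω² = 1.117e+05 J; KE_f = ½(3.364)(212.0)² = 75590 J.

ΔKE lost ≈ 36100 J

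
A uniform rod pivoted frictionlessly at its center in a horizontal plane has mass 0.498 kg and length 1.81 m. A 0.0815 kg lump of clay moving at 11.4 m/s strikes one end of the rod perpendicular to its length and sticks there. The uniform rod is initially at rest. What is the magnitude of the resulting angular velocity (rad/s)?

|ω_f| ≈ 4.15 rad/s

About the pivot the impulsive forces during the collision are internal, so angular momentum about that axis is conserved.
I_p = (1/12)(0.498)(1.81)² = 0.1360 kg·m². Taking the sense of the lump of clay's angular momentum as positive, L_{lump} = m v R = (0.0815)(11.4)(1.81/2) = 0.8408 kg·m²/s.
L_i = 0 + 0.8408 = 0.8408 kg·m²/s.
After sticking, I_f = I_p + m R² = 0.1360 + (0.0815)(1.81/2)² = 0.2027 kg·m².
ω_f = L_i / I_f = 0.8408 / 0.2027 = 4.148 rad/s.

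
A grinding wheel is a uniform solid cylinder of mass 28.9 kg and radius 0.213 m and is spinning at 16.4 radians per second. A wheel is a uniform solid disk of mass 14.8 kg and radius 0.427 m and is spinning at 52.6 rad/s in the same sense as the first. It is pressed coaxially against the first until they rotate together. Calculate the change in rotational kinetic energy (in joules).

ΔKE ≈ -289 J

No external torque acts about the common axis, so total angular momentum is conserved.
Moments of inertia: I_A = ½(28.9)(0.213)² = 0.6556 kg·m²; I_B = ½(14.8)(0.427)² = 1.349 kg·m².
Taking A's sense as positive: L = (0.6556)(16.4) + (1.349)(52.6) = 81.72 kg·m²·rad/s.
Combined I = 0.6556 + 1.349 = 2.005 kg·m².
ω_f = L / I = 81.72 / 2.005 = 40.76 rad/s.
KE_i = ½ΣIω² = 1955 J; KE_f = ½(2.005)(40.76)² = 1666 J.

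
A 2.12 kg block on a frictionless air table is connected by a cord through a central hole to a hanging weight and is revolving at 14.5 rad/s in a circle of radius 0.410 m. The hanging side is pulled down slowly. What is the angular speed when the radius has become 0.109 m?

ω₂ ≈ 205 rad/s

The constraining force is radial, so m r² ω about the center is conserved.
ω₂ = ω₁ (r₁/r₂)² = (14.5)(0.410/0.109)² = 205.2 rad/s.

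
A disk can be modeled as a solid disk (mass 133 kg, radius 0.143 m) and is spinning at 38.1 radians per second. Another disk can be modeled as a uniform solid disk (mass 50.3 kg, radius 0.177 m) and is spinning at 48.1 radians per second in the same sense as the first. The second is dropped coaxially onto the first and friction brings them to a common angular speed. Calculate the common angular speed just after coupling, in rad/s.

|ω_f| ≈ 41.8 rad/s

No external torque acts about the common axis, so total angular momentum is conserved.
Moments of inertia: I_A = ½(133)(0.143)² = 1.360 kg·m²; I_B = ½(50.3)(0.177)² = 0.7879 kg·m².
Taking A's sense as positive: L = (1.360)(38.1) + (0.7879)(48.1) = 89.71 kg·m²·rad/s.
Combined I = 1.360 + 0.7879 = 2.148 kg·m².
ω_f = L / I = 89.71 / 2.148 = 41.77 rad/s.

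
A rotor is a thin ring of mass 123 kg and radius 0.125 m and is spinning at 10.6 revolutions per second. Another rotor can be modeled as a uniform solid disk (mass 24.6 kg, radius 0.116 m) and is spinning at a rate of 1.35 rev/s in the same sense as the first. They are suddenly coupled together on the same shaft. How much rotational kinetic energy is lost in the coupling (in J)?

ΔKE lost ≈ 257 J

The coupling torques are internal; angular momentum about the shared axis is conserved.
Moments of inertia: I_A = (123)(0.125)² = 1.922 kg·m²; I_B = ½(24.6)(0.116)² = 0.1655 kg·m².
Taking A's sense as positive: L = (1.922)(10.6) + (0.1655)(1.35) = 20.60 kg·m²·rev/s.
Combined I = 1.922 + 0.1655 = 2.087 kg·m².
ω_f = L / I = 20.60 / 2.087 = 9.867 rev/s.
KE_i = ½ΣIω² = 4268 J; KE_f = ½(2.087)(61.99)² = 4011 J.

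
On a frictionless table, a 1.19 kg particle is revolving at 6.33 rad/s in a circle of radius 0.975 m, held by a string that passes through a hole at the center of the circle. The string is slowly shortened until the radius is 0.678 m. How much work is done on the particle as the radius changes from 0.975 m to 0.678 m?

No torque about the axis ⇒ m r₁² ω₁ = m r₂² ω₂.
ω₂ = ω₁ (r₁/r₂)² = (6.33)(0.975/0.678)² = 13.09 rad/s.
W = ΔKE = ½m(v₂² − v₁²) = 24.20 J.

W ≈ 24.2 J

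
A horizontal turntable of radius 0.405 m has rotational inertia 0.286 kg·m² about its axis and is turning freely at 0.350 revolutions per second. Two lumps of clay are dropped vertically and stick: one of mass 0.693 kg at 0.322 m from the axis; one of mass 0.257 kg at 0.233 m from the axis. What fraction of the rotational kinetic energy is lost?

No external torque acts about the axis; L_before = L_after.
Added inertia Σmr² = (0.693)(0.322)² + (0.257)(0.233)² = 0.08581 kg·m²; I_f = 0.2860 + 0.08581 = 0.3718 kg·m².
ω_f = I_p ω_i / I_f = (0.2860)(0.350) / 0.3718 = 0.2692 rev/s.
KE_i = ½(0.2860)(2.199 rad/s)² = 0.6916 J; KE_f = ½(0.3718)(1.692)² = 0.5320 J.
Fraction lost = 0.2308.

fraction ≈ 0.231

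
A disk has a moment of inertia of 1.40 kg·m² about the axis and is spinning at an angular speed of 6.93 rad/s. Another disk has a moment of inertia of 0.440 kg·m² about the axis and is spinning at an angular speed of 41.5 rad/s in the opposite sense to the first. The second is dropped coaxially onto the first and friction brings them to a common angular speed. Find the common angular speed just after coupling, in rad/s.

The coupling torques are internal; angular momentum about the shared axis is conserved.
Taking A's sense as positive: L = (1.400)(6.93) − (0.4400)(41.5) = -8.558 kg·m²·rad/s.
Combined I = 1.400 + 0.4400 = 1.840 kg·m².
ω_f = L / I = -8.558 / 1.840 = -4.651 rad/s.

|ω_f| ≈ 4.65 rad/s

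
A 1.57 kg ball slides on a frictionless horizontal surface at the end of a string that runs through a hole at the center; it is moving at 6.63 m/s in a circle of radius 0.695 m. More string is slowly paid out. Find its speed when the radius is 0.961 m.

Central (radial) force ⇒ zero torque about the center ⇒ m v r is constant.
v₂ = v₁ r₁ / r₂ = (6.63)(0.695) / (0.961) = 4.795 m/s.

v₂ ≈ 4.79 m/s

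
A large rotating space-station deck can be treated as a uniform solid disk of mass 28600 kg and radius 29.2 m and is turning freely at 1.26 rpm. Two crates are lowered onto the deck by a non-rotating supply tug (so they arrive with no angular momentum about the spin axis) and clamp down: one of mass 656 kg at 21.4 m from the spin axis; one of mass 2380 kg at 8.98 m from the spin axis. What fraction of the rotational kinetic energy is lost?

fraction ≈ 0.0388

The added mass arrives with no angular momentum about the spin axis, and any external torque about the spin axis is negligible, so the system's angular momentum is conserved.
I_p = ½(28600)(29.2)² = 1.219e+07 kg·m².
Added inertia Σmr² = (656)(21.4)² + (2380)(8.98)² = 4.923e+05 kg·m²; I_f = 1.219e+07 + 4.923e+05 = 1.269e+07 kg·m².
ω_f = I_p ω_i / I_f = (1.219e+07)(1.26) / 1.269e+07 = 1.211 rpm.
KE_i = ½(1.219e+07)(0.1319 rad/s)² = 1.061e+05 J; KE_f = ½(1.269e+07)(0.1268)² = 1.020e+05 J.
Fraction lost = 0.03881.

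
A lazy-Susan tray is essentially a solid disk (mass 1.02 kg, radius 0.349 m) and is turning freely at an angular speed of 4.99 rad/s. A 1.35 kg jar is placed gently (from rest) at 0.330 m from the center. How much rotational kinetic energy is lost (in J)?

energy lost ≈ 0.544 J

No external torque acts about the center; L_before = L_after.
I_p = ½(1.02)(0.349)² = 0.06212 kg·m².
Added inertia Σmr² = (1.35)(0.330)² = 0.1470 kg·m²; I_f = 0.06212 + 0.1470 = 0.2091 kg·m².
ω_f = I_p ω_i / I_f = (0.06212)(4.99) / 0.2091 = 1.482 rad/s.
KE_i = ½(0.06212)(4.990 rad/s)² = 0.7734 J; KE_f = ½(0.2091)(1.482)² = 0.2297 J.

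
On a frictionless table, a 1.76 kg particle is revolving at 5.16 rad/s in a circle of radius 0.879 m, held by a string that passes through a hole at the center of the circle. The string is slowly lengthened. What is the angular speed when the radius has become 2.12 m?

No torque about the axis ⇒ m r₁² ω₁ = m r₂² ω₂.
ω₂ = ω₁ (r₁/r₂)² = (5.16)(0.879/2.12)² = 0.8871 rad/s.

ω₂ ≈ 0.887 rad/s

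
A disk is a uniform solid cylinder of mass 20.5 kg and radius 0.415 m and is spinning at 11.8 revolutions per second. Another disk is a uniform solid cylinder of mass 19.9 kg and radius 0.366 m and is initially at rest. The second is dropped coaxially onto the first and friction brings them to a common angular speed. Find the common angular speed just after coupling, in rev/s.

No external torque acts about the common axis, so total angular momentum is conserved.
Moments of inertia: I_A = ½(20.5)(0.415)² = 1.765 kg·m²; I_B = ½(19.9)(0.366)² = 1.333 kg·m².
Taking A's sense as positive: L = (1.765)(11.8) = 20.83 kg·m²·rev/s.
Combined I = 1.765 + 1.333 = 3.098 kg·m².
ω_f = L / I = 20.83 / 3.098 = 6.724 rev/s.

|ω_f| ≈ 6.72 rev/s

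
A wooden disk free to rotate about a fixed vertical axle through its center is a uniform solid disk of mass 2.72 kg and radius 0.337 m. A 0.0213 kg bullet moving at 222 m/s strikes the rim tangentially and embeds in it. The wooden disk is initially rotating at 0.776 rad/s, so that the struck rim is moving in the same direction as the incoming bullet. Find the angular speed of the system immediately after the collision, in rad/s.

About the axle the impulsive forces during the collision are internal, so angular momentum about that axis is conserved.
I_p = ½(2.72)(0.337)² = 0.1545 kg·m². Taking the sense of the bullet's angular momentum as positive, L_{bullet} = m v R = (0.0213)(222)(0.337) = 1.594 kg·m²/s.
L_i = +I_p ω_p + m v R = +(0.1545)(0.776) + 1.594 = 1.713 kg·m²/s.
After sticking, I_f = I_p + m R² = 0.1545 + (0.0213)(0.337)² = 0.1569 kg·m².
ω_f = L_i / I_f = 1.713 / 0.1569 = 10.92 rad/s.

|ω_f| ≈ 10.9 rad/s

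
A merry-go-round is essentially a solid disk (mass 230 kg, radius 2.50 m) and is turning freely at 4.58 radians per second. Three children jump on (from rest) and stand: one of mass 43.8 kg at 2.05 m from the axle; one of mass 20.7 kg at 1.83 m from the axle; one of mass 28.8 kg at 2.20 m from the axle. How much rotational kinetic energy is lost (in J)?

energy lost ≈ 2660 J

The added mass arrives with no angular momentum about the axle, and any external torque about the axle is negligible, so the system's angular momentum is conserved.
I_p = ½(230)(2.50)² = 718.8 kg·m².
Added inertia Σmr² = (43.8)(2.05)² + (20.7)(1.83)² + (28.8)(2.20)² = 392.8 kg·m²; I_f = 718.8 + 392.8 = 1112 kg·m².
ω_f = I_p ω_i / I_f = (718.8)(4.58) / 1112 = 2.962 rad/s.
KE_i = ½(718.8)(4.580 rad/s)² = 7538 J; KE_f = ½(1112)(2.962)² = 4875 J.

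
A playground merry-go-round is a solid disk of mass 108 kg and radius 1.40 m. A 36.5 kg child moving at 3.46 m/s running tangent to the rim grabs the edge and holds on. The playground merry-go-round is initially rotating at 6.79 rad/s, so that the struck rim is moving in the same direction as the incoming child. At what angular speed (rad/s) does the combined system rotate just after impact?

|ω_f| ≈ 5.05 rad/s

The axle reaction passes through the axle and exerts no torque about it; angular momentum about the axle is conserved through the impact.
I_p = ½(108)(1.40)² = 105.8 kg·m². Taking the sense of the child's angular momentum as positive, L_{child} = m v R = (36.5)(3.46)(1.40) = 176.8 kg·m²/s.
L_i = +I_p ω_p + m v R = +(105.8)(6.79) + 176.8 = 895.5 kg·m²/s.
After sticking, I_f = I_p + m R² = 105.8 + (36.5)(1.40)² = 177.4 kg·m².
ω_f = L_i / I_f = 895.5 / 177.4 = 5.048 rad/s.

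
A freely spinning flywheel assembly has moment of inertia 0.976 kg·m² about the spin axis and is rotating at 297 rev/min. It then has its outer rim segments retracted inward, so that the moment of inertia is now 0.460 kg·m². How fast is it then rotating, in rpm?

ω₂ ≈ 630 rpm

With no external torque about the axis, L is conserved: I₁ω₁ = I₂ω₂.
ω₂ = I₁ω₁ / I₂ = (0.9760)(297 rpm) / (0.4600) = 630.2 rpm.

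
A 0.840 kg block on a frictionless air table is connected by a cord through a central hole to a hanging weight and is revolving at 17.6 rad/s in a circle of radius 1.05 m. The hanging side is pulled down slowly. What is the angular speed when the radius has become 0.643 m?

ω₂ ≈ 46.9 rad/s

No torque about the axis ⇒ m r₁² ω₁ = m r₂² ω₂.
ω₂ = ω₁ (r₁/r₂)² = (17.6)(1.05/0.643)² = 46.93 rad/s.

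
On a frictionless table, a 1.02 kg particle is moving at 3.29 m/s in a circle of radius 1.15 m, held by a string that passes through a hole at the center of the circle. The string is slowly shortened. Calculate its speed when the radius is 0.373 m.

Central (radial) force ⇒ zero torque about the center ⇒ m v r is constant.
v₂ = v₁ r₁ / r₂ = (3.29)(1.15) / (0.373) = 10.14 m/s.

v₂ ≈ 10.1 m/s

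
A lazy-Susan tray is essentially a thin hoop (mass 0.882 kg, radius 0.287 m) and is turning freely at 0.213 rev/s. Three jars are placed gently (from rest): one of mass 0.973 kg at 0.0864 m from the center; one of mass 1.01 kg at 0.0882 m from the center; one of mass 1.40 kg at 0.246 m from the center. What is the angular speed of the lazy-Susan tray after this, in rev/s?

The added mass arrives with no angular momentum about the center, and any external torque about the center is negligible, so the system's angular momentum is conserved.
I_p = (0.882)(0.287)² = 0.07265 kg·m².
Added inertia Σmr² = (0.973)(0.0864)² + (1.01)(0.0882)² + (1.40)(0.246)² = 0.09984 kg·m²; I_f = 0.07265 + 0.09984 = 0.1725 kg·m².
ω_f = I_p ω_i / I_f = (0.07265)(0.213) / 0.1725 = 0.08971 rev/s.

ω_f ≈ 0.0897 rev/s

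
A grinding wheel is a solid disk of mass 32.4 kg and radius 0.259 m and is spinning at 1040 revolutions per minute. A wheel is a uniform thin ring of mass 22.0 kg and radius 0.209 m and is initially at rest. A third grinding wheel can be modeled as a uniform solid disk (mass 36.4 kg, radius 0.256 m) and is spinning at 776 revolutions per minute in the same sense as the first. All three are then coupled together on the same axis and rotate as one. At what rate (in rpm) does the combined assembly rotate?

|ω_f| ≈ 634 rpm

The coupling torques are internal; angular momentum about the shared axis is conserved.
Moments of inertia: I_A = ½(32.4)(0.259)² = 1.087 kg·m²; I_B = (22.0)(0.209)² = 0.9610 kg·m²; I_C = ½(36.4)(0.256)² = 1.193 kg·m².
Taking A's sense as positive: L = (1.087)(1040) + (1.193)(776) = 2056 kg·m²·rpm.
Combined I = 1.087 + 0.9610 + 1.193 = 3.240 kg·m².
ω_f = L / I = 2056 / 3.240 = 634.4 rpm.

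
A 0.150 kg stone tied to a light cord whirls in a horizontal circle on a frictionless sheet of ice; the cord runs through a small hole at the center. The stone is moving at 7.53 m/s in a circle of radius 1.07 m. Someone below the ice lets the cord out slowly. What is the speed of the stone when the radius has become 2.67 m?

v₂ ≈ 3.02 m/s

The only horizontal force on the mass is along the cord (radial), so it exerts no torque about the hole and angular momentum m v r is conserved.
v₂ = v₁ r₁ / r₂ = (7.53)(1.07) / (2.67) = 3.018 m/s.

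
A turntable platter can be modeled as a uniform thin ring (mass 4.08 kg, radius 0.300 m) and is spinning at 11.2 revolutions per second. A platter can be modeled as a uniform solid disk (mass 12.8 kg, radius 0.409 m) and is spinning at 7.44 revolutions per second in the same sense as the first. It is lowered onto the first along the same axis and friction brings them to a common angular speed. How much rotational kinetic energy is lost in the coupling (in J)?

ΔKE lost ≈ 76.3 J

The coupling torques are internal; angular momentum about the shared axis is conserved.
Moments of inertia: I_A = (4.08)(0.300)² = 0.3672 kg·m²; I_B = ½(12.8)(0.409)² = 1.071 kg·m².
Taking A's sense as positive: L = (0.3672)(11.2) + (1.071)(7.44) = 12.08 kg·m²·rev/s.
Combined I = 0.3672 + 1.071 = 1.438 kg·m².
ω_f = L / I = 12.08 / 1.438 = 8.400 rev/s.
KE_i = ½ΣIω² = 2079 J; KE_f = ½(1.438)(52.78)² = 2003 J.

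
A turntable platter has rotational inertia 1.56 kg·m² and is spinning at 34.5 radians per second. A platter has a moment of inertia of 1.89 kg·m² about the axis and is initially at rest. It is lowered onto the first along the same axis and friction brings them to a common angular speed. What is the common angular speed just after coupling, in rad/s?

The coupling torques are internal; angular momentum about the shared axis is conserved.
Taking A's sense as positive: L = (1.560)(34.5) = 53.82 kg·m²·rad/s.
Combined I = 1.560 + 1.890 = 3.450 kg·m².
ω_f = L / I = 53.82 / 3.450 = 15.60 rad/s.

|ω_f| ≈ 15.6 rad/s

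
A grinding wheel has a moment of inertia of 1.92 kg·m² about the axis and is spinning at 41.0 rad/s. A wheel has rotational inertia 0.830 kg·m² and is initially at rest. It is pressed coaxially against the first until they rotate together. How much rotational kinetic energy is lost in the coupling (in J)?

ΔKE lost ≈ 487 J

No external torque acts about the common axis, so total angular momentum is conserved.
Taking A's sense as positive: L = (1.920)(41.0) = 78.72 kg·m²·rad/s.
Combined I = 1.920 + 0.8300 = 2.750 kg·m².
ω_f = L / I = 78.72 / 2.750 = 28.63 rad/s.
KE_i = ½ΣIω² = 1614 J; KE_f = ½(2.750)(28.63)² = 1127 J.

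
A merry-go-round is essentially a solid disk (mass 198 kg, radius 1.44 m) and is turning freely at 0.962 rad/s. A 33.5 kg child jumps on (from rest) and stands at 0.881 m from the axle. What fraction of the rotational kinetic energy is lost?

fraction ≈ 0.112

No external torque acts about the axle; L_before = L_after.
I_p = ½(198)(1.44)² = 205.3 kg·m².
Added inertia Σmr² = (33.5)(0.881)² = 26.00 kg·m²; I_f = 205.3 + 26.00 = 231.3 kg·m².
ω_f = I_p ω_i / I_f = (205.3)(0.962) / 231.3 = 0.8539 rad/s.
KE_i = ½(205.3)(0.9620 rad/s)² = 94.99 J; KE_f = ½(231.3)(0.8539)² = 84.31 J.
Fraction lost = 0.1124.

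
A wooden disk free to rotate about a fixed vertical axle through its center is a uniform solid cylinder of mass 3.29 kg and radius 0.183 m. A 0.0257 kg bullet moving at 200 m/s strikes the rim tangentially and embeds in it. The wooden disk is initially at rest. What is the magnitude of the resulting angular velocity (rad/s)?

|ω_f| ≈ 16.8 rad/s

About the axle the impulsive forces during the collision are internal, so angular momentum about that axis is conserved.
I_p = ½(3.29)(0.183)² = 0.05509 kg·m². Taking the sense of the bullet's angular momentum as positive, L_{bullet} = m v R = (0.0257)(200)(0.183) = 0.9406 kg·m²/s.
L_i = 0 + 0.9406 = 0.9406 kg·m²/s.
After sticking, I_f = I_p + m R² = 0.05509 + (0.0257)(0.183)² = 0.05595 kg·m².
ω_f = L_i / I_f = 0.9406 / 0.05595 = 16.81 rad/s.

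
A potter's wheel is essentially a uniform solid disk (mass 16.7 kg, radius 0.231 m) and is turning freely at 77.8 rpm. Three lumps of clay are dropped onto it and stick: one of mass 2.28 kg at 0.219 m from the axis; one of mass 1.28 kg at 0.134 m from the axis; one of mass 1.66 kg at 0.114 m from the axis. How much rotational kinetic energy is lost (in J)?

No external torque acts about the axis; L_before = L_after.
I_p = ½(16.7)(0.231)² = 0.4456 kg·m².
Added inertia Σmr² = (2.28)(0.219)² + (1.28)(0.134)² + (1.66)(0.114)² = 0.1539 kg·m²; I_f = 0.4456 + 0.1539 = 0.5995 kg·m².
ω_f = I_p ω_i / I_f = (0.4456)(77.8) / 0.5995 = 57.83 rpm.
KE_i = ½(0.4456)(8.147 rad/s)² = 14.79 J; KE_f = ½(0.5995)(6.055)² = 10.99 J.

energy lost ≈ 3.80 J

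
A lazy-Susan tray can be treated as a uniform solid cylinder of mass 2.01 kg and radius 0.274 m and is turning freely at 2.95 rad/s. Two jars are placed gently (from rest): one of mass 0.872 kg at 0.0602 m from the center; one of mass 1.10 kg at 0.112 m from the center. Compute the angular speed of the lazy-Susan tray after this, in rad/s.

No external torque acts about the center; L_before = L_after.
I_p = ½(2.01)(0.274)² = 0.07545 kg·m².
Added inertia Σmr² = (0.872)(0.0602)² + (1.10)(0.112)² = 0.01696 kg·m²; I_f = 0.07545 + 0.01696 = 0.09241 kg·m².
ω_f = I_p ω_i / I_f = (0.07545)(2.95) / 0.09241 = 2.409 rad/s.

ω_f ≈ 2.41 rad/s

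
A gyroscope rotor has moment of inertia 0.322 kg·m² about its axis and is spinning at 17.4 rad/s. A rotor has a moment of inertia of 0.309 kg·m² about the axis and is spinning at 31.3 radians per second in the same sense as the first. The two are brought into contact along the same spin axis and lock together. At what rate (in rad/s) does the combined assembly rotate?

|ω_f| ≈ 24.2 rad/s

The coupling torques are internal; angular momentum about the shared axis is conserved.
Taking A's sense as positive: L = (0.3220)(17.4) + (0.3090)(31.3) = 15.27 kg·m²·rad/s.
Combined I = 0.3220 + 0.3090 = 0.6310 kg·m².
ω_f = L / I = 15.27 / 0.6310 = 24.21 rad/s.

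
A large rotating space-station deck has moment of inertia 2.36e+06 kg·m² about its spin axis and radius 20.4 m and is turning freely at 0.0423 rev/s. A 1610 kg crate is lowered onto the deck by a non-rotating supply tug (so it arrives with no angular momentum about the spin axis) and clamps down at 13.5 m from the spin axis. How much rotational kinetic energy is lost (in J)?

energy lost ≈ 9220 J

No external torque acts about the spin axis; L_before = L_after.
Added inertia Σmr² = (1610)(13.5)² = 2.934e+05 kg·m²; I_f = 2.360e+06 + 2.934e+05 = 2.653e+06 kg·m².
ω_f = I_p ω_i / I_f = (2.360e+06)(0.0423) / 2.653e+06 = 0.03762 rev/s.
KE_i = ½(2.360e+06)(0.2658 rad/s)² = 83350 J; KE_f = ½(2.653e+06)(0.2364)² = 74140 J.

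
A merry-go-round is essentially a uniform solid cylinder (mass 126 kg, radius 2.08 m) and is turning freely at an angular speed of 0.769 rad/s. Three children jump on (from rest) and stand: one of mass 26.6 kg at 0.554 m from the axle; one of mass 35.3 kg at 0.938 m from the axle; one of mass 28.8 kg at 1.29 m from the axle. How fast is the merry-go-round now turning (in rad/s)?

ω_f ≈ 0.583 rad/s

The added mass arrives with no angular momentum about the axle, and any external torque about the axle is negligible, so the system's angular momentum is conserved.
I_p = ½(126)(2.08)² = 272.6 kg·m².
Added inertia Σmr² = (26.6)(0.554)² + (35.3)(0.938)² + (28.8)(1.29)² = 87.15 kg·m²; I_f = 272.6 + 87.15 = 359.7 kg·m².
ω_f = I_p ω_i / I_f = (272.6)(0.769) / 359.7 = 0.5827 rad/s.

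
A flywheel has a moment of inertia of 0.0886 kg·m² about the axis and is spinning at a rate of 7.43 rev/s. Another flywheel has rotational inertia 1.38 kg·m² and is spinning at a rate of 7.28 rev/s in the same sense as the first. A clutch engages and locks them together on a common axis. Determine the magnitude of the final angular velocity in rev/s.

No external torque acts about the common axis, so total angular momentum is conserved.
Taking A's sense as positive: L = (0.08860)(7.43) + (1.380)(7.28) = 10.70 kg·m²·rev/s.
Combined I = 0.08860 + 1.380 = 1.469 kg·m².
ω_f = L / I = 10.70 / 1.469 = 7.289 rev/s.

|ω_f| ≈ 7.29 rev/s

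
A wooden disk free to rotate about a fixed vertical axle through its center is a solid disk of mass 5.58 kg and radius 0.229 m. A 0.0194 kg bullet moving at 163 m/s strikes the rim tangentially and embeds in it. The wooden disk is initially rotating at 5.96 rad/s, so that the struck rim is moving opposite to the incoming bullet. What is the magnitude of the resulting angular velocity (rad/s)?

|ω_f| ≈ 1.00 rad/s

The axle reaction passes through the axle and exerts no torque about it; angular momentum about the axle is conserved through the impact.
I_p = ½(5.58)(0.229)² = 0.1463 kg·m². Taking the sense of the bullet's angular momentum as positive, L_{bullet} = m v R = (0.0194)(163)(0.229) = 0.7241 kg·m²/s.
L_i = −I_p ω_p + m v R = −(0.1463)(5.96) + 0.7241 = -0.1479 kg·m²/s.
After sticking, I_f = I_p + m R² = 0.1463 + (0.0194)(0.229)² = 0.1473 kg·m².
ω_f = L_i / I_f = -0.1479 / 0.1473 = -1.004 rad/s.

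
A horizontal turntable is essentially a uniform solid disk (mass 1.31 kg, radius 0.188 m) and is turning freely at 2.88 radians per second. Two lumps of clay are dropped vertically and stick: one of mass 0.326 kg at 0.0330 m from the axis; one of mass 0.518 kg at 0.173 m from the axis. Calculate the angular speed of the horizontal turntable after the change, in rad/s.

ω_f ≈ 1.71 rad/s

No external torque acts about the axis; L_before = L_after.
I_p = ½(1.31)(0.188)² = 0.02315 kg·m².
Added inertia Σmr² = (0.326)(0.0330)² + (0.518)(0.173)² = 0.01586 kg·m²; I_f = 0.02315 + 0.01586 = 0.03901 kg·m².
ω_f = I_p ω_i / I_f = (0.02315)(2.88) / 0.03901 = 1.709 rad/s.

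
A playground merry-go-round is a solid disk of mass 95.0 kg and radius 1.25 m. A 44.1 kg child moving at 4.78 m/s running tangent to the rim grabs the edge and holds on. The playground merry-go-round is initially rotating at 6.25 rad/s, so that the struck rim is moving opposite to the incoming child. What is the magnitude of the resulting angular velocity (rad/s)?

|ω_f| ≈ 1.40 rad/s

The axle reaction passes through the axle and exerts no torque about it; angular momentum about the axle is conserved through the impact.
I_p = ½(95.0)(1.25)² = 74.22 kg·m². Taking the sense of the child's angular momentum as positive, L_{child} = m v R = (44.1)(4.78)(1.25) = 263.5 kg·m²/s.
L_i = −I_p ω_p + m v R = −(74.22)(6.25) + 263.5 = -200.4 kg·m²/s.
After sticking, I_f = I_p + m R² = 74.22 + (44.1)(1.25)² = 143.1 kg·m².
ω_f = L_i / I_f = -200.4 / 143.1 = -1.400 rad/s.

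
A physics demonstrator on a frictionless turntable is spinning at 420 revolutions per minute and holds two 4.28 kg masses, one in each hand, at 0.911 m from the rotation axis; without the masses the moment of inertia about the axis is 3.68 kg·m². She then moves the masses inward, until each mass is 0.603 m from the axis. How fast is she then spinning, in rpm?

No external torque acts about the spin axis, so angular momentum is conserved.
I₁ = 3.68 + 2(4.28)(0.911)² = 10.78 kg·m²; I₂ = 3.68 + 2(4.28)(0.603)² = 6.792 kg·m².
ω₂ = I₁ω₁ / I₂ = (10.78)(420 rpm) / (6.792) = 666.8 rpm.

ω₂ ≈ 667 rpm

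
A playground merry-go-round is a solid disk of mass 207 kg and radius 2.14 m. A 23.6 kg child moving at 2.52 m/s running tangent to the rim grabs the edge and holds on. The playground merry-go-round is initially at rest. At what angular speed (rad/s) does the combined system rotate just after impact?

|ω_f| ≈ 0.219 rad/s

The axle reaction passes through the axle and exerts no torque about it; angular momentum about the axle is conserved through the impact.
I_p = ½(207)(2.14)² = 474.0 kg·m². Taking the sense of the child's angular momentum as positive, L_{child} = m v R = (23.6)(2.52)(2.14) = 127.3 kg·m²/s.
L_i = 0 + 127.3 = 127.3 kg·m²/s.
After sticking, I_f = I_p + m R² = 474.0 + (23.6)(2.14)² = 582.1 kg·m².
ω_f = L_i / I_f = 127.3 / 582.1 = 0.2187 rad/s.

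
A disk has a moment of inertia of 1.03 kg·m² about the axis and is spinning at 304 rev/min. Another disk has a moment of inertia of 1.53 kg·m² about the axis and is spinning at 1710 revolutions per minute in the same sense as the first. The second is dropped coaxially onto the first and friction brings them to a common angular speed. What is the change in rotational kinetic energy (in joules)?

No external torque acts about the common axis, so total angular momentum is conserved.
Taking A's sense as positive: L = (1.030)(304) + (1.530)(1710) = 2929 kg·m²·rpm.
Combined I = 1.030 + 1.530 = 2.560 kg·m².
ω_f = L / I = 2929 / 2.560 = 1144 rpm.
KE_i = ½ΣIω² = 25050 J; KE_f = ½(2.560)(119.8)² = 18380 J.

ΔKE ≈ -6670 J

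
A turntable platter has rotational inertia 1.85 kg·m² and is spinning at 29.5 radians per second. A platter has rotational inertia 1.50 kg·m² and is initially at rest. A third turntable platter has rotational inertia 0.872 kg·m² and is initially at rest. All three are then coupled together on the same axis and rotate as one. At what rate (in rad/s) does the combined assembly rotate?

The coupling torques are internal; angular momentum about the shared axis is conserved.
Taking A's sense as positive: L = (1.850)(29.5) = 54.58 kg·m²·rad/s.
Combined I = 1.850 + 1.500 + 0.8720 = 4.222 kg·m².
ω_f = L / I = 54.58 / 4.222 = 12.93 rad/s.

|ω_f| ≈ 12.9 rad/s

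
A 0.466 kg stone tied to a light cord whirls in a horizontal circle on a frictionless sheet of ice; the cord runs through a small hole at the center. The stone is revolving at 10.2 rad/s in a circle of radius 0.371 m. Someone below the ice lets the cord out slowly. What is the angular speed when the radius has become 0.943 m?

ω₂ ≈ 1.58 rad/s

The constraining force is radial, so m r² ω about the center is conserved.
ω₂ = ω₁ (r₁/r₂)² = (10.2)(0.371/0.943)² = 1.579 rad/s.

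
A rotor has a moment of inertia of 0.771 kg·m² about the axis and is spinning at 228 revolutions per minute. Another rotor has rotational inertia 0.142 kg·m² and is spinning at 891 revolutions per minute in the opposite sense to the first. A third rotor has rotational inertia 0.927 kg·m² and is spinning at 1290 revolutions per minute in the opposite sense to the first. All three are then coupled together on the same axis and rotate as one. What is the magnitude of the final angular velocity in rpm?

No external torque acts about the common axis, so total angular momentum is conserved.
Taking A's sense as positive: L = (0.7710)(228) − (0.1420)(891) − (0.9270)(1290) = -1147 kg·m²·rpm.
Combined I = 0.7710 + 0.1420 + 0.9270 = 1.840 kg·m².
ω_f = L / I = -1147 / 1.840 = -623.1 rpm.

|ω_f| ≈ 623 rpm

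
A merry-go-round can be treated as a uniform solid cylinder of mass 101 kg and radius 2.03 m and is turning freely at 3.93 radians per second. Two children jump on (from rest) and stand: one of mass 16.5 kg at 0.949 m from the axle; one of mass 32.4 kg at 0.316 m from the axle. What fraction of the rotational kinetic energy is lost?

fraction ≈ 0.0800

The added mass arrives with no angular momentum about the axle, and any external torque about the axle is negligible, so the system's angular momentum is conserved.
I_p = ½(101)(2.03)² = 208.1 kg·m².
Added inertia Σmr² = (16.5)(0.949)² + (32.4)(0.316)² = 18.10 kg·m²; I_f = 208.1 + 18.10 = 226.2 kg·m².
ω_f = I_p ω_i / I_f = (208.1)(3.93) / 226.2 = 3.616 rad/s.
KE_i = ½(208.1)(3.930 rad/s)² = 1607 J; KE_f = ½(226.2)(3.616)² = 1479 J.
Fraction lost = 0.08000.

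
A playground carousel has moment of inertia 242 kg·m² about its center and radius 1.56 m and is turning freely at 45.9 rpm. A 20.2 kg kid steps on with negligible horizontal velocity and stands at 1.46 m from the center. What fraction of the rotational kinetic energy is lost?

The added mass arrives with no angular momentum about the center, and any external torque about the center is negligible, so the system's angular momentum is conserved.
Added inertia Σmr² = (20.2)(1.46)² = 43.06 kg·m²; I_f = 242.0 + 43.06 = 285.1 kg·m².
ω_f = I_p ω_i / I_f = (242.0)(45.9) / 285.1 = 38.97 rpm.
KE_i = ½(242.0)(4.807 rad/s)² = 2796 J; KE_f = ½(285.1)(4.081)² = 2373 J.
Fraction lost = 0.1511.

fraction ≈ 0.151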